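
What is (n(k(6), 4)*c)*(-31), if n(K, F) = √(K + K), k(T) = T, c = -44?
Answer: 2728*√3 ≈ 4725.0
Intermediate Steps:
n(K, F) = √2*√K (n(K, F) = √(2*K) = √2*√K)
(n(k(6), 4)*c)*(-31) = ((√2*√6)*(-44))*(-31) = ((2*√3)*(-44))*(-31) = -88*√3*(-31) = 2728*√3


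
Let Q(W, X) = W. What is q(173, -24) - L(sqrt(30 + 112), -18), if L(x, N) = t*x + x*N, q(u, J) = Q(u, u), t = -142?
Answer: 173 + 160*sqrt(142) ≈ 2079.6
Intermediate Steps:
q(u, J) = u
L(x, N) = -142*x + N*x (L(x, N) = -142*x + x*N = -142*x + N*x)
q(173, -24) - L(sqrt(30 + 112), -18) = 173 - sqrt(30 + 112)*(-142 - 18) = 173 - sqrt(142)*(-160) = 173 - (-160)*sqrt(142) = 173 + 160*sqrt(142)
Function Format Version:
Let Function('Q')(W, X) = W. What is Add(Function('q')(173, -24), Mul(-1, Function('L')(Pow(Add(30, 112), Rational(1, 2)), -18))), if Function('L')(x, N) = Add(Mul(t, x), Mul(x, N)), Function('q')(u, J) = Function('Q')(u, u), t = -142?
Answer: Add(173, Mul(160, Pow(142, Rational(1, 2)))) ≈ 2079.6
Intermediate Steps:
Function('q')(u, J) = u
Function('L')(x, N) = Add(Mul(-142, x), Mul(N, x)) (Function('L')(x, N) = Add(Mul(-142, x), Mul(x, N)) = Add(Mul(-142, x), Mul(N, x)))
Add(Function('q')(173, -24), Mul(-1, Function('L')(Pow(Add(30, 112), Rational(1, 2)), -18))) = Add(173, Mul(-1, Mul(Pow(Add(30, 112), Rational(1, 2)), Add(-142, -18)))) = Add(173, Mul(-1, Mul(Pow(142, Rational(1, 2)), -160))) = Add(173, Mul(-1, Mul(-160, Pow(142, Rational(1, 2))))) = Add(173, Mul(160, Pow(142, Rational(1, 2))))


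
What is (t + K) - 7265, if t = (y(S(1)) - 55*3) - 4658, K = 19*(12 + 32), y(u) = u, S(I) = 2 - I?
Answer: -11251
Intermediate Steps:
K = 836 (K = 19*44 = 836)
t = -4822 (t = ((2 - 1*1) - 55*3) - 4658 = ((2 - 1) - 165) - 4658 = (1 - 165) - 4658 = -164 - 4658 = -4822)
(t + K) - 7265 = (-4822 + 836) - 7265 = -3986 - 7265 = -11251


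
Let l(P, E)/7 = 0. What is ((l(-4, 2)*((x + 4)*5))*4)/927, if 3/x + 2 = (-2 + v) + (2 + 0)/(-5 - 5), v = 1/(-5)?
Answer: 0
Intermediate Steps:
v = -⅕ ≈ -0.20000
l(P, E) = 0 (l(P, E) = 7*0 = 0)
x = -15/22 (x = 3/(-2 + ((-2 - ⅕) + (2 + 0)/(-5 - 5))) = 3/(-2 + (-11/5 + 2/(-10))) = 3/(-2 + (-11/5 + 2*(-⅒))) = 3/(-2 + (-11/5 - ⅕)) = 3/(-2 - 12/5) = 3/(-22/5) = 3*(-5/22) = -15/22 ≈ -0.68182)
((l(-4, 2)*((x + 4)*5))*4)/927 = ((0*((-15/22 + 4)*5))*4)/927 = ((0*((73/22)*5))*4)*(1/927) = ((0*(365/22))*4)*(1/927) = (0*4)*(1/927) = 0*(1/927) = 0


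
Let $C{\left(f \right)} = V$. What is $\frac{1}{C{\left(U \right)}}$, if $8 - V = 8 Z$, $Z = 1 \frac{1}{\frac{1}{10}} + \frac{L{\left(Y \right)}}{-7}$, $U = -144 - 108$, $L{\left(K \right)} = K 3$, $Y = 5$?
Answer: $- \frac{7}{384} \approx -0.018229$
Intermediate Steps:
$L{\left(K \right)} = 3 K$
$U = -252$ ($U = -144 - 108 = -252$)
$Z = \frac{55}{7}$ ($Z = 1 \frac{1}{\frac{1}{10}} + \frac{3 \cdot 5}{-7} = 1 \frac{1}{\frac{1}{10}} + 15 \left(- \frac{1}{7}\right) = 1 \cdot 10 - \frac{15}{7} = 10 - \frac{15}{7} = \frac{55}{7} \approx 7.8571$)
$V = - \frac{384}{7}$ ($V = 8 - 8 \cdot \frac{55}{7} = 8 - \frac{440}{7} = - \frac{384}{7} \approx -54.857$)
$C{\left(f \right)} = - \frac{384}{7}$
$\frac{1}{C{\left(U \right)}} = \frac{1}{- \frac{384}{7}} = - \frac{7}{384}$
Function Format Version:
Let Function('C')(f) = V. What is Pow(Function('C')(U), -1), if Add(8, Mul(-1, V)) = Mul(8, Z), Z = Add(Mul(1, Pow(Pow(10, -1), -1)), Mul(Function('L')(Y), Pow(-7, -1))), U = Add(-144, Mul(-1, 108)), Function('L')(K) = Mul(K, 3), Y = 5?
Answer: Rational(-7, 384) ≈ -0.018229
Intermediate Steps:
Function('L')(K) = Mul(3, K)
U = -252 (U = Add(-144, -108) = -252)
Z = Rational(55, 7) (Z = Add(Mul(1, Pow(Pow(10, -1), -1)), Mul(Mul(3, 5), Pow(-7, -1))) = Add(Mul(1, Pow(Rational(1, 10), -1)), Mul(15, Rational(-1, 7))) = Add(Mul(1, 10), Rational(-15, 7)) = Add(10, Rational(-15, 7)) = Rational(55, 7) ≈ 7.8571)
V = Rational(-384, 7) (V = Add(8, Mul(-1, Mul(8, Rational(55, 7)))) = Add(8, Mul(-1, Rational(440, 7))) = Add(8, Rational(-440, 7)) = Rational(-384, 7) ≈ -54.857)
Function('C')(f) = Rational(-384, 7)
Pow(Function('C')(U), -1) = Pow(Rational(-384, 7), -1) = Rational(-7, 384)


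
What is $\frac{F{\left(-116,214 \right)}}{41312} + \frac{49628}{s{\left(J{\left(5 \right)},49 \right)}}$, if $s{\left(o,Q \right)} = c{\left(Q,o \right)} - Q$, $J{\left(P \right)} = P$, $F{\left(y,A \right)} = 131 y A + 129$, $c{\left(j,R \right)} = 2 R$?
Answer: $- \frac{2177052721}{1611168} \approx -1351.2$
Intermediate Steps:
$F{\left(y,A \right)} = 129 + 131 A y$ ($F{\left(y,A \right)} = 131 A y + 129 = 129 + 131 A y$)
$s{\left(o,Q \right)} = - Q + 2 o$ ($s{\left(o,Q \right)} = 2 o - Q = - Q + 2 o$)
$\frac{F{\left(-116,214 \right)}}{41312} + \frac{49628}{s{\left(J{\left(5 \right)},49 \right)}} = \frac{129 + 131 \cdot 214 \left(-116\right)}{41312} + \frac{49628}{\left(-1\right) 49 + 2 \cdot 5} = \left(129 - 3251944\right) \frac{1}{41312} + \frac{49628}{-49 + 10} = \left(-3251815\right) \frac{1}{41312} + \frac{49628}{-39} = - \frac{3251815}{41312} + 49628 \left(- \frac{1}{39}\right) = - \frac{3251815}{41312} - \frac{49628}{39} = - \frac{2177052721}{1611168}$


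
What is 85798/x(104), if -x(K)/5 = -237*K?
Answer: 42899/61620 ≈ 0.69619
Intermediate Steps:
x(K) = 1185*K (x(K) = -(-1185)*K = 1185*K)
85798/x(104) = 85798/((1185*104)) = 85798/123240 = 85798*(1/123240) = 42899/61620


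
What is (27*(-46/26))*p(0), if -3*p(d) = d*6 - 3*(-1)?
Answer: 621/13 ≈ 47.769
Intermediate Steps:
p(d) = -1 - 2*d (p(d) = -(d*6 - 3*(-1))/3 = -(6*d + 3)/3 = -(3 + 6*d)/3 = -1 - 2*d)
(27*(-46/26))*p(0) = (27*(-46/26))*(-1 - 2*0) = (27*(-46*1/26))*(-1 + 0) = (27*(-23/13))*(-1) = -621/13*(-1) = 621/13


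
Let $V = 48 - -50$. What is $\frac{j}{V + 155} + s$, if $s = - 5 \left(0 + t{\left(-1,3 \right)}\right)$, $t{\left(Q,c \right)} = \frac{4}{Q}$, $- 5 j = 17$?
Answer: $\frac{25283}{1265} \approx 19.987$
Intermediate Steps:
$j = - \frac{17}{5}$ ($j = \left(- \frac{1}{5}\right) 17 = - \frac{17}{5} \approx -3.4$)
$V = 98$ ($V = 48 + 50 = 98$)
$s = 20$ ($s = - 5 \left(0 + \frac{4}{-1}\right) = - 5 \left(0 + 4 \left(-1\right)\right) = - 5 \left(0 - 4\right) = \left(-5\right) \left(-4\right) = 20$)
$\frac{j}{V + 155} + s = \frac{1}{98 + 155} \left(- \frac{17}{5}\right) + 20 = \frac{1}{253} \left(- \frac{17}{5}\right) + 20 = - \frac{17}{1265} + 20 = \frac{25283}{1265}$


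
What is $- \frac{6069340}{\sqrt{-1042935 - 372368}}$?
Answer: $\frac{6069340 i \sqrt{1415303}}{1415303} \approx 5101.7 i$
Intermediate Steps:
$- \frac{6069340}{\sqrt{-1042935 - 372368}} = - \frac{6069340}{\sqrt{-1415303}} = - \frac{6069340}{i \sqrt{1415303}} = - 6069340 \left(- \frac{i \sqrt{1415303}}{1415303}\right) = \frac{6069340 i \sqrt{1415303}}{1415303}$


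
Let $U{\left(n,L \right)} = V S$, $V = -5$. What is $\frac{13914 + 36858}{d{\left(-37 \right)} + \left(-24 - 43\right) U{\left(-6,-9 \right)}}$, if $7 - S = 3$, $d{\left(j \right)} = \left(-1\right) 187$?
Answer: $\frac{50772}{1153} \approx 44.035$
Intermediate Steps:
$d{\left(j \right)} = -187$
$S = 4$ ($S = 7 - 3 = 4$)
$U{\left(n,L \right)} = -20$ ($U{\left(n,L \right)} = \left(-5\right) 4 = -20$)
$\frac{13914 + 36858}{d{\left(-37 \right)} + \left(-24 - 43\right) U{\left(-6,-9 \right)}} = \frac{13914 + 36858}{-187 + \left(-24 - 43\right) \left(-20\right)} = \frac{50772}{-187 - -1340} = \frac{50772}{-187 + 1340} = \frac{50772}{1153}$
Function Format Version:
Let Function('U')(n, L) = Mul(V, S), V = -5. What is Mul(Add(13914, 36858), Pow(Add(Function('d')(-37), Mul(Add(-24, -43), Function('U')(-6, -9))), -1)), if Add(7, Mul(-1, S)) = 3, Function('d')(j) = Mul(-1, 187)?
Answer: Rational(50772, 1153) ≈ 44.035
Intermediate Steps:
Function('d')(j) = -187
S = 4 (S = Add(7, Mul(-1, 3)) = Add(7, -3) = 4)
Function('U')(n, L) = -20 (Function('U')(n, L) = Mul(-5, 4) = -20)
Mul(Add(13914, 36858), Pow(Add(Function('d')(-37), Mul(Add(-24, -43), Function('U')(-6, -9))), -1)) = Mul(Add(13914, 36858), Pow(Add(-187, Mul(Add(-24, -43), -20)), -1)) = Mul(50772, Pow(Add(-187, Mul(-67, -20)), -1)) = Mul(50772, Pow(Add(-187, 1340), -1)) = Mul(50772, Pow(1153, -1)) = Mul(50772, Rational(1, 1153)) = Rational(50772, 1153)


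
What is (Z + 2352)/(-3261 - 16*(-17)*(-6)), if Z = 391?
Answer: -2743/4893 ≈ -0.56060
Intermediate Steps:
(Z + 2352)/(-3261 - 16*(-17)*(-6)) = (391 + 2352)/(-3261 - 16*(-17)*(-6)) = 2743/(-3261 + 272*(-6)) = 2743/(-3261 - 1632) = 2743/(-4893) = 2743*(-1/4893) = -2743/4893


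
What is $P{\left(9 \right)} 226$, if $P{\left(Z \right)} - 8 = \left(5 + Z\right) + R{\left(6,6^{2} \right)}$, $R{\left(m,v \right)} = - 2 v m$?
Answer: $-92660$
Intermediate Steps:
$R{\left(m,v \right)} = - 2 m v$
$P{\left(Z \right)} = -419 + Z$ ($P{\left(Z \right)} = 8 - \left(-5 + 432 - Z\right) = 8 + \left(\left(5 + Z\right) - 432\right) = 8 + \left(-427 + Z\right) = -419 + Z$)
$P{\left(9 \right)} 226 = \left(-419 + 9\right) 226 = \left(-410\right) 226 = -92660$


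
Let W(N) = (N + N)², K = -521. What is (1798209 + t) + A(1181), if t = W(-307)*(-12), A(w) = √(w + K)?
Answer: -2725743 + 2*√165 ≈ -2.7257e+6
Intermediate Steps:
A(w) = √(-521 + w) (A(w) = √(w - 521) = √(-521 + w))
W(N) = 4*N² (W(N) = (2*N)² = 4*N²)
t = -4523952 (t = (4*(-307)²)*(-12) = (4*94249)*(-12) = 376996*(-12) = -4523952)
(1798209 + t) + A(1181) = (1798209 - 4523952) + √(-521 + 1181) = -2725743 + √660 = -2725743 + 2*√165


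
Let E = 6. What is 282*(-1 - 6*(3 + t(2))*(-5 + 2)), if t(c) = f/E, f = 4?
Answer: 18330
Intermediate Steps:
t(c) = ⅔ (t(c) = 4/6 = 4*(⅙) = ⅔)
282*(-1 - 6*(3 + t(2))*(-5 + 2)) = 282*(-1 - 6*(3 + ⅔)*(-5 + 2)) = 282*(-1 - 22*(-3)) = 282*(-1 - 6*(-11)) = 282*(-1 + 66) = 282*65 = 18330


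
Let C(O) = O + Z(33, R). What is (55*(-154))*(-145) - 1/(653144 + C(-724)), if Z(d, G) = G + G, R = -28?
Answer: 801200846599/652364 ≈ 1.2282e+6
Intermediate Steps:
Z(d, G) = 2*G
C(O) = -56 + O (C(O) = O + 2*(-28) = O - 56 = -56 + O)
(55*(-154))*(-145) - 1/(653144 + C(-724)) = (55*(-154))*(-145) - 1/(653144 + (-56 - 724)) = -8470*(-145) - 1/(653144 - 780) = 1228150 - 1/652364 = 801200846599/652364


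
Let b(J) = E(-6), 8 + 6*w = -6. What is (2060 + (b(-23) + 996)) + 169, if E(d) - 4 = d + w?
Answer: 9662/3 ≈ 3220.7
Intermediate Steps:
w = -7/3 (w = -4/3 + (⅙)*(-6) = -4/3 - 1 = -7/3 ≈ -2.3333)
E(d) = 5/3 + d (E(d) = 4 + (d - 7/3) = 4 + (-7/3 + d) = 5/3 + d)
b(J) = -13/3 (b(J) = 5/3 - 6 = -13/3)
(2060 + (b(-23) + 996)) + 169 = (2060 + (-13/3 + 996)) + 169 = (2060 + 2975/3) + 169 = 9155/3 + 169 = 9662/3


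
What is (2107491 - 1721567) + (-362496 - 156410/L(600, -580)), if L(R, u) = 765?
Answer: 3553202/153 ≈ 23224.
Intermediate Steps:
(2107491 - 1721567) + (-362496 - 156410/L(600, -580)) = (2107491 - 1721567) + (-362496 - 156410/765) = 385924 + (-362496 - 156410*1/765) = 385924 + (-362496 - 31282/153) = 385924 - 55493170/153 = 3553202/153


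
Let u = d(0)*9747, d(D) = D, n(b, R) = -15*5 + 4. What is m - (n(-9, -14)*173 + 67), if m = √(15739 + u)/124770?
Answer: 12216 + √15739/124770 ≈ 12216.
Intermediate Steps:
n(b, R) = -71 (n(b, R) = -3*25 + 4 = -75 + 4 = -71)
u = 0 (u = 0*9747 = 0)
m = √15739/124770 (m = √(15739 + 0)/124770 = √15739*(1/124770) = √15739/124770 ≈ 0.0010055)
m - (n(-9, -14)*173 + 67) = √15739/124770 - (-71*173 + 67) = √15739/124770 - (-12283 + 67) = √15739/124770 - 1*(-12216) = √15739/124770 + 12216 = 12216 + √15739/124770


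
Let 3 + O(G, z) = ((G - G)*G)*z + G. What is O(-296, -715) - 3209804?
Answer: -3210103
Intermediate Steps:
O(G, z) = -3 + G (O(G, z) = -3 + (((G - G)*G)*z + G) = -3 + ((0*G)*z + G) = -3 + (0*z + G) = -3 + (0 + G) = -3 + G)
O(-296, -715) - 3209804 = (-3 - 296) - 3209804 = -299 - 3209804 = -3210103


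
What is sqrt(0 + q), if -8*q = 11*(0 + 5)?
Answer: I*sqrt(110)/4 ≈ 2.622*I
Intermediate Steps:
q = -55/8 (q = -11*(0 + 5)/8 = -11*5/8 = -1/8*55 = -55/8 ≈ -6.8750)
sqrt(0 + q) = sqrt(0 - 55/8) = sqrt(-55/8) = I*sqrt(110)/4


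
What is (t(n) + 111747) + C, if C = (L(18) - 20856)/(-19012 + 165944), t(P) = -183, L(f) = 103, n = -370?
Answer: 16392300895/146932 ≈ 1.1156e+5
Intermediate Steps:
C = -20753/146932 (C = (103 - 20856)/(-19012 + 165944) = -20753/146932 ≈ -0.14124)
(t(n) + 111747) + C = (-183 + 111747) - 20753/146932 = 111564 - 20753/146932 = 16392300895/146932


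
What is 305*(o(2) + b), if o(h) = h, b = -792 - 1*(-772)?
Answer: -5490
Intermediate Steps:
b = -20 (b = -792 + 772 = -20)
305*(o(2) + b) = 305*(2 - 20) = 305*(-18) = -5490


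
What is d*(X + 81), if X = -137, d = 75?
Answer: -4200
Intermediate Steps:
d*(X + 81) = 75*(-137 + 81) = 75*(-56) = -4200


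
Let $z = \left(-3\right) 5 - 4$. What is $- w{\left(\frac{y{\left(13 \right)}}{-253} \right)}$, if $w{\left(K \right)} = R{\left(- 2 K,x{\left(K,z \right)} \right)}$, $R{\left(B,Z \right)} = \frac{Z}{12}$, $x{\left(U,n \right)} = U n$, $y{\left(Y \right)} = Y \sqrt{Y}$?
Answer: $- \frac{247 \sqrt{13}}{3036} \approx -0.29334$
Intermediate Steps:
$y{\left(Y \right)} = Y^{\frac{3}{2}}$
$z = -19$ ($z = -15 - 4 = -19$)
$R{\left(B,Z \right)} = \frac{Z}{12}$ ($R{\left(B,Z \right)} = Z \frac{1}{12} = \frac{Z}{12}$)
$w{\left(K \right)} = - \frac{19 K}{12}$ ($w{\left(K \right)} = \frac{K \left(-19\right)}{12} = \frac{\left(-19\right) K}{12} = - \frac{19 K}{12}$)
$- w{\left(\frac{y{\left(13 \right)}}{-253} \right)} = - \frac{\left(-19\right) \frac{13^{\frac{3}{2}}}{-253}}{12} = - \frac{\left(-19\right) 13 \sqrt{13} \left(- \frac{1}{253}\right)}{12} = - \frac{\left(-19\right) \left(- \frac{13 \sqrt{13}}{253}\right)}{12} = - \frac{247 \sqrt{13}}{3036}$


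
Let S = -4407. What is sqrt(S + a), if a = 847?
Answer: 2*I*sqrt(890) ≈ 59.666*I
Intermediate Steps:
sqrt(S + a) = sqrt(-4407 + 847) = sqrt(-3560) = 2*I*sqrt(890)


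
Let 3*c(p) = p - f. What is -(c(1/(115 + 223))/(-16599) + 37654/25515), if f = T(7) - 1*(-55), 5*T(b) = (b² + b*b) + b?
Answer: -70491601361/47716979310 ≈ -1.4773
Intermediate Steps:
T(b) = b/5 + 2*b²/5 (T(b) = ((b² + b*b) + b)/5 = ((b² + b²) + b)/5 = (2*b² + b)/5 = (b + 2*b²)/5 = b/5 + 2*b²/5)
f = 76 (f = (⅕)*7*(1 + 2*7) - 1*(-55) = (⅕)*7*(1 + 14) + 55 = (⅕)*7*15 + 55 = 21 + 55 = 76)
c(p) = -76/3 + p/3 (c(p) = (p - 1*76)/3 = (p - 76)/3 = (-76 + p)/3 = -76/3 + p/3)
-(c(1/(115 + 223))/(-16599) + 37654/25515) = -((-76/3 + 1/(3*(115 + 223)))/(-16599) + 37654/25515) = -((-76/3 + (⅓)/338)*(-1/16599) + 37654*(1/25515)) = -((-76/3 + (⅓)*(1/338))*(-1/16599) + 37654/25515) = -((-76/3 + 1/1014)*(-1/16599) + 37654/25515) = -(-25687/1014*(-1/16599) + 37654/25515) = -(25687/16831386 + 37654/25515) = -1*70491601361/47716979310 = -70491601361/47716979310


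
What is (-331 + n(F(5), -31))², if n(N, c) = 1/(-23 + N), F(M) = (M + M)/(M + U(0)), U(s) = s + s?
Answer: 48330304/441 ≈ 1.0959e+5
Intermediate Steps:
U(s) = 2*s
F(M) = 2 (F(M) = (M + M)/(M + 2*0) = (2*M)/(M + 0) = (2*M)/M = 2)
(-331 + n(F(5), -31))² = (-331 + 1/(-23 + 2))² = (-331 + 1/(-21))² = (-331 - 1/21)² = (-6952/21)² = 48330304/441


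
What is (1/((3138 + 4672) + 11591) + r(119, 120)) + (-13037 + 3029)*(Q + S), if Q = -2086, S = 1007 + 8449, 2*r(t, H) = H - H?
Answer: -1430997582959/19401 ≈ -7.3759e+7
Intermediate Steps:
r(t, H) = 0 (r(t, H) = (H - H)/2 = (1/2)*0 = 0)
S = 9456
(1/((3138 + 4672) + 11591) + r(119, 120)) + (-13037 + 3029)*(Q + S) = (1/((3138 + 4672) + 11591) + 0) + (-13037 + 3029)*(-2086 + 9456) = (1/(7810 + 11591) + 0) - 10008*7370 = (1/19401 + 0) - 73758960 = 1/19401 - 73758960 = -1430997582959/19401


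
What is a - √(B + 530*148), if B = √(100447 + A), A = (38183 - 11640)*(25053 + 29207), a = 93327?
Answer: 93327 - √(78440 + √1440323627) ≈ 92986.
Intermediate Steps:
A = 1440223180 (A = 26543*54260 = 1440223180)
B = √1440323627 (B = √(100447 + 1440223180) = √1440323627 ≈ 37952.)
a - √(B + 530*148) = 93327 - √(√1440323627 + 530*148) = 93327 - √(√1440323627 + 78440) = 93327 - √(78440 + √1440323627)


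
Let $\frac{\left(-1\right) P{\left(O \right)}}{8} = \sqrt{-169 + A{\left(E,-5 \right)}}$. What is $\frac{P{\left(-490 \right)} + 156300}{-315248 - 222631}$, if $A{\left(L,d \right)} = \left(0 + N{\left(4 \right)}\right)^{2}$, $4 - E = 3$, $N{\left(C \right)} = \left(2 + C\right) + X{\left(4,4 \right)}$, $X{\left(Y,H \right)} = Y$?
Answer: $- \frac{52100}{179293} + \frac{8 i \sqrt{69}}{537879} \approx -0.29059 + 0.00012355 i$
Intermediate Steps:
$N{\left(C \right)} = 6 + C$ ($N{\left(C \right)} = \left(2 + C\right) + 4 = 6 + C$)
$E = 1$ ($E = 4 - 3 = 1$)
$A{\left(L,d \right)} = 100$ ($A{\left(L,d \right)} = \left(0 + \left(6 + 4\right)\right)^{2} = \left(0 + 10\right)^{2} = 10^{2} = 100$)
$P{\left(O \right)} = - 8 i \sqrt{69}$ ($P{\left(O \right)} = - 8 \sqrt{-169 + 100} = - 8 \sqrt{-69} = - 8 i \sqrt{69}$)
$\frac{P{\left(-490 \right)} + 156300}{-315248 - 222631} = \frac{- 8 i \sqrt{69} + 156300}{-315248 - 222631} = \frac{156300 - 8 i \sqrt{69}}{-537879} = \left(156300 - 8 i \sqrt{69}\right) \left(- \frac{1}{537879}\right) = - \frac{52100}{179293} + \frac{8 i \sqrt{69}}{537879}$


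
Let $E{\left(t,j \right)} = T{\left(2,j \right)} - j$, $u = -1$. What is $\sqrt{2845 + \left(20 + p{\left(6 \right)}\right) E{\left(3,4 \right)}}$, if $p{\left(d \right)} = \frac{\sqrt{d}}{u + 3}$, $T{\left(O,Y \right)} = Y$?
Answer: $\sqrt{2845} \approx 53.339$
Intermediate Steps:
$p{\left(d \right)} = \frac{\sqrt{d}}{2}$ ($p{\left(d \right)} = \frac{\sqrt{d}}{-1 + 3} = \frac{\sqrt{d}}{2}$)
$E{\left(t,j \right)} = 0$ ($E{\left(t,j \right)} = j - j = 0$)
$\sqrt{2845 + \left(20 + p{\left(6 \right)}\right) E{\left(3,4 \right)}} = \sqrt{2845 + \left(20 + \frac{\sqrt{6}}{2}\right) 0} = \sqrt{2845 + 0} = \sqrt{2845}$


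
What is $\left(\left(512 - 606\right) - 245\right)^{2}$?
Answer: $114921$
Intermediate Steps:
$\left(\left(512 - 606\right) - 245\right)^{2} = \left(-94 - 245\right)^{2} = \left(-339\right)^{2} = 114921$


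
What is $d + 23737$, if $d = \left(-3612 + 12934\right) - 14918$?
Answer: $18141$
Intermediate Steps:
$d = -5596$ ($d = 9322 - 14918 = -5596$)
$d + 23737 = -5596 + 23737 = 18141$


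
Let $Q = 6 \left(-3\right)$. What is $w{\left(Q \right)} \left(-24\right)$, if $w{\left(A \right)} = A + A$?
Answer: $864$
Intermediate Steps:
$Q = -18$
$w{\left(A \right)} = 2 A$
$w{\left(Q \right)} \left(-24\right) = 2 \left(-18\right) \left(-24\right) = \left(-36\right) \left(-24\right) = 864$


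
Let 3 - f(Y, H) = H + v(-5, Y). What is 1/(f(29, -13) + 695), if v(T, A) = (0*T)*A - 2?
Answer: 1/713 ≈ 0.0014025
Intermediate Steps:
v(T, A) = -2 (v(T, A) = 0*A - 2 = 0 - 2 = -2)
f(Y, H) = 5 - H (f(Y, H) = 3 - (H - 2) = 3 - (-2 + H) = 3 + (2 - H) = 5 - H)
1/(f(29, -13) + 695) = 1/((5 - 1*(-13)) + 695) = 1/((5 + 13) + 695) = 1/(18 + 695) = 1/713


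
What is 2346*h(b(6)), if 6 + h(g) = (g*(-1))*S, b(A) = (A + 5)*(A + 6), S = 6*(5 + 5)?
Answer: -18594396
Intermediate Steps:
S = 60 (S = 6*10 = 60)
b(A) = (5 + A)*(6 + A)
h(g) = -6 - 60*g (h(g) = -6 + (g*(-1))*60 = -6 - g*60 = -6 - 60*g)
2346*h(b(6)) = 2346*(-6 - 60*(30 + 6**2 + 11*6)) = 2346*(-6 - 60*(30 + 36 + 66)) = 2346*(-6 - 60*132) = 2346*(-6 - 7920) = 2346*(-7926) = -18594396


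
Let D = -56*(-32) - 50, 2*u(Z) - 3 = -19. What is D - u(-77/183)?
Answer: 1750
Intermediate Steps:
u(Z) = -8 (u(Z) = 3/2 + (½)*(-19) = 3/2 - 19/2 = -8)
D = 1742 (D = 1792 - 50 = 1742)
D - u(-77/183) = 1742 - 1*(-8) = 1742 + 8 = 1750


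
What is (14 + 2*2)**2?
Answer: 324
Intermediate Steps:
(14 + 2*2)**2 = (14 + 4)**2 = 18**2 = 324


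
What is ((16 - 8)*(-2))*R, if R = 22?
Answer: -352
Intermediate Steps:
((16 - 8)*(-2))*R = ((16 - 8)*(-2))*22 = (8*(-2))*22 = -16*22 = -352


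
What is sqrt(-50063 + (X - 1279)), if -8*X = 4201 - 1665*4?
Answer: I*sqrt(816554)/4 ≈ 225.91*I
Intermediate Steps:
X = 2459/8 (X = -(4201 - 1665*4)/8 = -(4201 - 1*6660)/8 = -(4201 - 6660)/8 = -1/8*(-2459) = 2459/8 ≈ 307.38)
sqrt(-50063 + (X - 1279)) = sqrt(-50063 + (2459/8 - 1279)) = sqrt(-50063 - 7773/8) = sqrt(-408277/8) = I*sqrt(816554)/4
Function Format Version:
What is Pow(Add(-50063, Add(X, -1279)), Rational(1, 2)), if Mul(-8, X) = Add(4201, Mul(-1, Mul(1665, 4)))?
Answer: Mul(Rational(1, 4), I, Pow(816554, Rational(1, 2))) ≈ Mul(225.91, I)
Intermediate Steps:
X = Rational(2459, 8) (X = Mul(Rational(-1, 8), Add(4201, Mul(-1, Mul(1665, 4)))) = Mul(Rational(-1, 8), Add(4201, Mul(-1, 6660))) = Mul(Rational(-1, 8), Add(4201, -6660)) = Mul(Rational(-1, 8), -2459) = Rational(2459, 8) ≈ 307.38)
Pow(Add(-50063, Add(X, -1279)), Rational(1, 2)) = Pow(Add(-50063, Add(Rational(2459, 8), -1279)), Rational(1, 2)) = Pow(Add(-50063, Rational(-7773, 8)), Rational(1, 2)) = Pow(Rational(-408277, 8), Rational(1, 2)) = Mul(Rational(1, 4), I, Pow(816554, Rational(1, 2)))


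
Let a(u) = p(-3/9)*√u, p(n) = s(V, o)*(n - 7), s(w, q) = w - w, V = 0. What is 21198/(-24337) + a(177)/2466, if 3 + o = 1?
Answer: -21198/24337 ≈ -0.87102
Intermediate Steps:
o = -2 (o = -3 + 1 = -2)
s(w, q) = 0
p(n) = 0 (p(n) = 0*(n - 7) = 0*(-7 + n) = 0)
a(u) = 0 (a(u) = 0*√u = 0)
21198/(-24337) + a(177)/2466 = 21198/(-24337) + 0/2466 = 21198*(-1/24337) + 0*(1/2466) = -21198/24337 + 0 = -21198/24337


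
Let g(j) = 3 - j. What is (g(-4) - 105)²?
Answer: 9604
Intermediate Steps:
(g(-4) - 105)² = ((3 - 1*(-4)) - 105)² = ((3 + 4) - 105)² = (7 - 105)² = (-98)² = 9604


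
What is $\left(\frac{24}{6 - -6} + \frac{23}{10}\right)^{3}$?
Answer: $\frac{79507}{1000} \approx 79.507$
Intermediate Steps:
$\left(\frac{24}{6 - -6} + \frac{23}{10}\right)^{3} = \left(\frac{24}{6 + 6} + 23 \cdot \frac{1}{10}\right)^{3} = \left(\frac{24}{12} + \frac{23}{10}\right)^{3} = \left(24 \cdot \frac{1}{12} + \frac{23}{10}\right)^{3} = \left(2 + \frac{23}{10}\right)^{3} = \left(\frac{43}{10}\right)^{3} = \frac{79507}{1000}$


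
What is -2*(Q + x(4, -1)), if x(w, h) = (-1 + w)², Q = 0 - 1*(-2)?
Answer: -22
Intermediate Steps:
Q = 2 (Q = 0 + 2 = 2)
-2*(Q + x(4, -1)) = -2*(2 + (-1 + 4)²) = -2*(2 + 3²) = -2*(2 + 9) = -2*11 = -22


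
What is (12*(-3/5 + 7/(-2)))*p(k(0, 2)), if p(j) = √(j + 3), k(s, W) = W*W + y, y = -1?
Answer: -246*√6/5 ≈ -120.51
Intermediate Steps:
k(s, W) = -1 + W² (k(s, W) = W*W - 1 = W² - 1 = -1 + W²)
p(j) = √(3 + j)
(12*(-3/5 + 7/(-2)))*p(k(0, 2)) = (12*(-3/5 + 7/(-2)))*√(3 + (-1 + 2²)) = (12*(-3*⅕ + 7*(-½)))*√(3 + (-1 + 4)) = (12*(-⅗ - 7/2))*√(3 + 3) = (12*(-41/10))*√6 = -246*√6/5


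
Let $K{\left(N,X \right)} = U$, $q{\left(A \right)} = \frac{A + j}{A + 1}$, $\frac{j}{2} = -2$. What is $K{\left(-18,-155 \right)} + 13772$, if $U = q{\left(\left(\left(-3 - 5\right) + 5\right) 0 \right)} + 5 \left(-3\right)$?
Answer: $13753$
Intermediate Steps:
$j = -4$ ($j = 2 \left(-2\right) = -4$)
$q{\left(A \right)} = \frac{-4 + A}{1 + A}$ ($q{\left(A \right)} = \frac{A - 4}{A + 1} = \frac{-4 + A}{1 + A}$)
$U = -19$ ($U = \frac{-4 + \left(\left(-3 - 5\right) + 5\right) 0}{1 + \left(\left(-3 - 5\right) + 5\right) 0} + 5 \left(-3\right) = \frac{-4 + \left(-8 + 5\right) 0}{1 + \left(-8 + 5\right) 0} - 15 = \frac{-4 - 0}{1 - 0} - 15 = \frac{-4 + 0}{1 + 0} - 15 = 1^{-1} \left(-4\right) - 15 = 1 \left(-4\right) - 15 = -4 - 15 = -19$)
$K{\left(N,X \right)} = -19$
$K{\left(-18,-155 \right)} + 13772 = -19 + 13772 = 13753$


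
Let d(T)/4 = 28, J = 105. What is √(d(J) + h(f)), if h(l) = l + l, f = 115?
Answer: 3*√38 ≈ 18.493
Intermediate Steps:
d(T) = 112 (d(T) = 4*28 = 112)
h(l) = 2*l
√(d(J) + h(f)) = √(112 + 2*115) = √(112 + 230) = √342 = 3*√38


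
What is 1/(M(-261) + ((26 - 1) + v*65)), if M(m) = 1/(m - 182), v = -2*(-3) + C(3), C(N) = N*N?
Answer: 443/442999 ≈ 0.0010000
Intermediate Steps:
C(N) = N**2
v = 15 (v = -2*(-3) + 3**2 = 6 + 9 = 15)
M(m) = 1/(-182 + m)
1/(M(-261) + ((26 - 1) + v*65)) = 1/(1/(-182 - 261) + ((26 - 1) + 15*65)) = 1/(1/(-443) + (25 + 975)) = 1/(-1/443 + 1000) = 1/(442999/443) = 443/442999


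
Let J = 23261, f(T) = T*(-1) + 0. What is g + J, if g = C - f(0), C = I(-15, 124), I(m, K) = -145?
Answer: 23116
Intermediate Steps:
f(T) = -T (f(T) = -T + 0 = -T)
C = -145
g = -145 (g = -145 - (-1)*0 = -145 - 1*0 = -145 + 0 = -145)
g + J = -145 + 23261 = 23116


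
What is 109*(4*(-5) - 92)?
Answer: -12208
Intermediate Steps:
109*(4*(-5) - 92) = 109*(-20 - 92) = 109*(-112) = -12208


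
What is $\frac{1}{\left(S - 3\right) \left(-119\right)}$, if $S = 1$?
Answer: $\frac{1}{238} \approx 0.0042017$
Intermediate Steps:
$\frac{1}{\left(S - 3\right) \left(-119\right)} = \frac{1}{\left(1 - 3\right) \left(-119\right)} = \frac{1}{\left(-2\right) \left(-119\right)} = \frac{1}{238}$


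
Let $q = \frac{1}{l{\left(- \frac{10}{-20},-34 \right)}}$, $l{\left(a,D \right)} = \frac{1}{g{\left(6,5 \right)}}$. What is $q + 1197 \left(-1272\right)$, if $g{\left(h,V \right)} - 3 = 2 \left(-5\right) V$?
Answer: $-1522631$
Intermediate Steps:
$g{\left(h,V \right)} = 3 - 10 V$ ($g{\left(h,V \right)} = 3 + 2 \left(-5\right) V = 3 - 10 V$)
$l{\left(a,D \right)} = - \frac{1}{47}$ ($l{\left(a,D \right)} = \frac{1}{3 - 50} = \frac{1}{-47} = - \frac{1}{47}$)
$q = -47$ ($q = \frac{1}{- \frac{1}{47}} = -47$)
$q + 1197 \left(-1272\right) = -47 + 1197 \left(-1272\right) = -47 - 1522584 = -1522631$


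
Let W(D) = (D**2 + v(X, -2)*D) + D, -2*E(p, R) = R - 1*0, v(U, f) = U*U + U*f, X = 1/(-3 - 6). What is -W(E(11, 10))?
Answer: -1525/81 ≈ -18.827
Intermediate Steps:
X = -1/9 (X = 1/(-9) = -1/9 ≈ -0.11111)
v(U, f) = U**2 + U*f
E(p, R) = -R/2 (E(p, R) = -(R - 1*0)/2 = -(R + 0)/2 = -R/2)
W(D) = D**2 + 100*D/81 (W(D) = (D**2 + (-(-1/9 - 2)/9)*D) + D = (D**2 + (-1/9*(-19/9))*D) + D = (D**2 + 19*D/81) + D = D**2 + 100*D/81)
-W(E(11, 10)) = -(-1/2*10)*(100 + 81*(-1/2*10))/81 = -(-5)*(100 + 81*(-5))/81 = -(-5)*(100 - 405)/81 = -(-5)*(-305)/81 = -1*1525/81 = -1525/81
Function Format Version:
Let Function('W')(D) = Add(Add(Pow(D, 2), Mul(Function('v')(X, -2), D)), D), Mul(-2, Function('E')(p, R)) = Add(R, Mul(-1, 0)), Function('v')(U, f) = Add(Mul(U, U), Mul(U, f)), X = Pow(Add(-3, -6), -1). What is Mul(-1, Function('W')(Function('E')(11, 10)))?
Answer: Rational(-1525, 81) ≈ -18.827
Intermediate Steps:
X = Rational(-1, 9) (X = Pow(-9, -1) = Rational(-1, 9) ≈ -0.11111)
Function('v')(U, f) = Add(Pow(U, 2), Mul(U, f))
Function('E')(p, R) = Mul(Rational(-1, 2), R) (Function('E')(p, R) = Mul(Rational(-1, 2), Add(R, Mul(-1, 0))) = Mul(Rational(-1, 2), Add(R, 0)) = Mul(Rational(-1, 2), R))
Function('W')(D) = Add(Pow(D, 2), Mul(Rational(100, 81), D)) (Function('W')(D) = Add(Add(Pow(D, 2), Mul(Mul(Rational(-1, 9), Add(Rational(-1, 9), -2)), D)), D) = Add(Add(Pow(D, 2), Mul(Mul(Rational(-1, 9), Rational(-19, 9)), D)), D) = Add(Add(Pow(D, 2), Mul(Rational(19, 81), D)), D) = Add(Pow(D, 2), Mul(Rational(100, 81), D)))
Mul(-1, Function('W')(Function('E')(11, 10))) = Mul(-1, Mul(Rational(1, 81), Mul(Rational(-1, 2), 10), Add(100, Mul(81, Mul(Rational(-1, 2), 10))))) = Mul(-1, Mul(Rational(1, 81), -5, Add(100, Mul(81, -5)))) = Mul(-1, Mul(Rational(1, 81), -5, Add(100, -405))) = Mul(-1, Mul(Rational(1, 81), -5, -305)) = Mul(-1, Rational(1525, 81)) = Rational(-1525, 81)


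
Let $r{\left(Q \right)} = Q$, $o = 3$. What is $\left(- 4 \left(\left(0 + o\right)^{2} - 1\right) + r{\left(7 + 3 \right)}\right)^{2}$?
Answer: $484$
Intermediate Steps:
$\left(- 4 \left(\left(0 + o\right)^{2} - 1\right) + r{\left(7 + 3 \right)}\right)^{2} = \left(- 4 \left(\left(0 + 3\right)^{2} - 1\right) + \left(7 + 3\right)\right)^{2} = \left(- 4 \left(3^{2} - 1\right) + 10\right)^{2} = \left(- 4 \left(9 - 1\right) + 10\right)^{2} = \left(\left(-4\right) 8 + 10\right)^{2} = \left(-32 + 10\right)^{2} = \left(-22\right)^{2} = 484$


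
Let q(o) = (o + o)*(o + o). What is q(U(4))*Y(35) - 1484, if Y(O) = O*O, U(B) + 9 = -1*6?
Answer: 1101016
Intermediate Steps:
U(B) = -15 (U(B) = -9 - 1*6 = -9 - 6 = -15)
Y(O) = O**2
q(o) = 4*o**2 (q(o) = (2*o)*(2*o) = 4*o**2)
q(U(4))*Y(35) - 1484 = (4*(-15)**2)*35**2 - 1484 = (4*225)*1225 - 1484 = 900*1225 - 1484 = 1102500 - 1484 = 1101016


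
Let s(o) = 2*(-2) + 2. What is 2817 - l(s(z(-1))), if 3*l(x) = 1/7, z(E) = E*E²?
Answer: 59156/21 ≈ 2817.0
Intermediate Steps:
z(E) = E³
s(o) = -2 (s(o) = -4 + 2 = -2)
l(x) = 1/21 (l(x) = (⅓)/7 = (⅓)*(⅐) = 1/21)
2817 - l(s(z(-1))) = 2817 - 1*1/21 = 2817 - 1/21 = 59156/21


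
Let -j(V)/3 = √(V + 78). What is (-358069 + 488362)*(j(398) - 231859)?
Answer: -30209604687 - 781758*√119 ≈ -3.0218e+10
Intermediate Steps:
j(V) = -3*√(78 + V) (j(V) = -3*√(V + 78) = -3*√(78 + V))
(-358069 + 488362)*(j(398) - 231859) = (-358069 + 488362)*(-3*√(78 + 398) - 231859) = 130293*(-6*√119 - 231859) = 130293*(-231859 - 6*√119) = -30209604687 - 781758*√119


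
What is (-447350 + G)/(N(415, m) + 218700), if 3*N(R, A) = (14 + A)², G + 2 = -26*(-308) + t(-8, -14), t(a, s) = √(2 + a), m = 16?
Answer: -18306/9125 + I*√6/219000 ≈ -2.0061 + 1.1185e-5*I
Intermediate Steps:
G = 8006 + I*√6 (G = -2 + (-26*(-308) + √(2 - 8)) = -2 + (8008 + √(-6)) = -2 + (8008 + I*√6) = 8006 + I*√6 ≈ 8006.0 + 2.4495*I)
N(R, A) = (14 + A)²/3
(-447350 + G)/(N(415, m) + 218700) = (-447350 + (8006 + I*√6))/((14 + 16)²/3 + 218700) = (-439344 + I*√6)/((⅓)*30² + 218700) = (-439344 + I*√6)/((⅓)*900 + 218700) = (-439344 + I*√6)/(300 + 218700) = (-439344 + I*√6)/219000 = (-439344 + I*√6)*(1/219000) = -18306/9125 + I*√6/219000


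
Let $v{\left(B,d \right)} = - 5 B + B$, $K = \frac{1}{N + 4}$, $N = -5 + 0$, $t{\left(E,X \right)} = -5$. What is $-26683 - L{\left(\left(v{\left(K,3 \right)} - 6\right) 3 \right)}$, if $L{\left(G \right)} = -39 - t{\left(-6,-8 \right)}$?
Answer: $-26649$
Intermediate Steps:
$N = -5$
$K = -1$ ($K = \frac{1}{-5 + 4} = \frac{1}{-1} = -1$)
$v{\left(B,d \right)} = - 4 B$
$L{\left(G \right)} = -34$ ($L{\left(G \right)} = -39 - -5 = -39 + 5 = -34$)
$-26683 - L{\left(\left(v{\left(K,3 \right)} - 6\right) 3 \right)} = -26683 - -34 = -26683 + 34 = -26649$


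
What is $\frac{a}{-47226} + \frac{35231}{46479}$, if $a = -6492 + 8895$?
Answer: $\frac{517376723}{731672418} \approx 0.70712$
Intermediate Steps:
$a = 2403$
$\frac{a}{-47226} + \frac{35231}{46479} = \frac{2403}{-47226} + \frac{35231}{46479} = 2403 \left(- \frac{1}{47226}\right) + 35231 \cdot \frac{1}{46479} = - \frac{801}{15742} + \frac{35231}{46479} = \frac{517376723}{731672418}$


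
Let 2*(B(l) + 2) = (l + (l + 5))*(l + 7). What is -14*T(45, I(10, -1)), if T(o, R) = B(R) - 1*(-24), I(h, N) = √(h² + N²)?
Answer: -1967 - 133*√101 ≈ -3303.6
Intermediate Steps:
B(l) = -2 + (5 + 2*l)*(7 + l)/2 (B(l) = -2 + ((l + (l + 5))*(l + 7))/2 = -2 + ((l + (5 + l))*(7 + l))/2 = -2 + ((5 + 2*l)*(7 + l))/2 = -2 + (5 + 2*l)*(7 + l)/2)
I(h, N) = √(N² + h²)
T(o, R) = 79/2 + R² + 19*R/2 (T(o, R) = (31/2 + R² + 19*R/2) - 1*(-24) = (31/2 + R² + 19*R/2) + 24 = 79/2 + R² + 19*R/2)
-14*T(45, I(10, -1)) = -14*(79/2 + (√((-1)² + 10²))² + 19*√((-1)² + 10²)/2) = -14*(79/2 + (√(1 + 100))² + 19*√(1 + 100)/2) = -14*(79/2 + (√101)² + 19*√101/2) = -14*(79/2 + 101 + 19*√101/2) = -14*(281/2 + 19*√101/2) = -1967 - 133*√101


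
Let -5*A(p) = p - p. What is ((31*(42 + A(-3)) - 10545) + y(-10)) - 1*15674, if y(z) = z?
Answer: -24927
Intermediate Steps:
A(p) = 0 (A(p) = -(p - p)/5 = -⅕*0 = 0)
((31*(42 + A(-3)) - 10545) + y(-10)) - 1*15674 = ((31*(42 + 0) - 10545) - 10) - 1*15674 = ((31*42 - 10545) - 10) - 15674 = ((1302 - 10545) - 10) - 15674 = (-9243 - 10) - 15674 = -9253 - 15674 = -24927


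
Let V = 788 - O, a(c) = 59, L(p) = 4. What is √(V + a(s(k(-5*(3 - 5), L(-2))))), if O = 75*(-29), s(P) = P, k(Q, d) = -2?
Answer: √3022 ≈ 54.973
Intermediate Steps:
O = -2175
V = 2963 (V = 788 - 1*(-2175) = 788 + 2175 = 2963)
√(V + a(s(k(-5*(3 - 5), L(-2))))) = √(2963 + 59) = √3022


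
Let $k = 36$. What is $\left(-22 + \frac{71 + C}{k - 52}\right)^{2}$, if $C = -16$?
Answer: $\frac{165649}{256} \approx 647.07$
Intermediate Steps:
$\left(-22 + \frac{71 + C}{k - 52}\right)^{2} = \left(-22 + \frac{71 - 16}{36 - 52}\right)^{2} = \left(-22 + \frac{55}{-16}\right)^{2} = \left(-22 + 55 \left(- \frac{1}{16}\right)\right)^{2} = \left(-22 - \frac{55}{16}\right)^{2} = \left(- \frac{407}{16}\right)^{2} = \frac{165649}{256}$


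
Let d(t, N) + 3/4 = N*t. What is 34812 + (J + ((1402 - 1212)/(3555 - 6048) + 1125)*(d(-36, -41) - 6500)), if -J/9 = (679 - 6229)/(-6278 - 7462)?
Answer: -12828403682119/2283588 ≈ -5.6176e+6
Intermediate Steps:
d(t, N) = -¾ + N*t
J = -1665/458 (J = -9*(679 - 6229)/(-6278 - 7462) = -(-49950)/(-13740) = -(-49950)*(-1)/13740 = -9*185/458 = -1665/458 ≈ -3.6354)
34812 + (J + ((1402 - 1212)/(3555 - 6048) + 1125)*(d(-36, -41) - 6500)) = 34812 + (-1665/458 + ((1402 - 1212)/(3555 - 6048) + 1125)*((-¾ - 41*(-36)) - 6500)) = 34812 + (-1665/458 + (190/(-2493) + 1125)*((-¾ + 1476) - 6500)) = 34812 + (-1665/458 + (190*(-1/2493) + 1125)*(5901/4 - 6500)) = 34812 + (-1665/458 + (-190/2493 + 1125)*(-20099/4)) = 34812 + (-1665/458 + (2804435/2493)*(-20099/4)) = 34812 + (-1665/458 - 56366339065/9972) = 34812 - 12907899947575/2283588 = -12828403682119/2283588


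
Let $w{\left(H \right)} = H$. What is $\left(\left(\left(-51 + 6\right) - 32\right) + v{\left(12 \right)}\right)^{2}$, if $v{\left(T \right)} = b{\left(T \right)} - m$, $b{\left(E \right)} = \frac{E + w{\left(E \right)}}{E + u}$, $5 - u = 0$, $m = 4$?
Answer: $\frac{1830609}{289} \approx 6334.3$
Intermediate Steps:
$u = 5$ ($u = 5 - 0 = 5 + 0 = 5$)
$b{\left(E \right)} = \frac{2 E}{5 + E}$ ($b{\left(E \right)} = \frac{E + E}{E + 5} = \frac{2 E}{5 + E}$)
$v{\left(T \right)} = -4 + \frac{2 T}{5 + T}$ ($v{\left(T \right)} = \frac{2 T}{5 + T} - 4 = -4 + \frac{2 T}{5 + T}$)
$\left(\left(\left(-51 + 6\right) - 32\right) + v{\left(12 \right)}\right)^{2} = \left(\left(\left(-51 + 6\right) - 32\right) + \frac{2 \left(-10 - 12\right)}{5 + 12}\right)^{2} = \left(\left(-45 - 32\right) + \frac{2 \left(-10 - 12\right)}{17}\right)^{2} = \left(-77 + 2 \cdot \frac{1}{17} \left(-22\right)\right)^{2} = \left(-77 - \frac{44}{17}\right)^{2} = \left(- \frac{1353}{17}\right)^{2} = \frac{1830609}{289}$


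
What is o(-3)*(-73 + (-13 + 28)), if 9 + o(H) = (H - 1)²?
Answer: -406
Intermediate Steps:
o(H) = -9 + (-1 + H)² (o(H) = -9 + (H - 1)² = -9 + (-1 + H)²)
o(-3)*(-73 + (-13 + 28)) = (-9 + (-1 - 3)²)*(-73 + (-13 + 28)) = (-9 + (-4)²)*(-73 + 15) = (-9 + 16)*(-58) = 7*(-58) = -406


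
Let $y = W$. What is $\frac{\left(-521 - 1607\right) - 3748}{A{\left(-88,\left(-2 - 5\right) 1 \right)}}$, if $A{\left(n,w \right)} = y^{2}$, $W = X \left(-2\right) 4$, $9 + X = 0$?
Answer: $- \frac{1469}{1296} \approx -1.1335$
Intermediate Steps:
$X = -9$ ($X = -9 + 0 = -9$)
$W = 72$ ($W = \left(-9\right) \left(-2\right) 4 = 18 \cdot 4 = 72$)
$y = 72$
$A{\left(n,w \right)} = 5184$ ($A{\left(n,w \right)} = 72^{2} = 5184$)
$\frac{\left(-521 - 1607\right) - 3748}{A{\left(-88,\left(-2 - 5\right) 1 \right)}} = \frac{\left(-521 - 1607\right) - 3748}{5184} = \left(-2128 - 3748\right) \frac{1}{5184} = \left(-5876\right) \frac{1}{5184} = - \frac{1469}{1296}$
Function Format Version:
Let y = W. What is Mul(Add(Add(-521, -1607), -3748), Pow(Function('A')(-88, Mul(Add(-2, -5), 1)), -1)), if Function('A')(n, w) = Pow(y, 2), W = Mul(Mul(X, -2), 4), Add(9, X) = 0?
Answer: Rational(-1469, 1296) ≈ -1.1335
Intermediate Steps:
X = -9 (X = Add(-9, 0) = -9)
W = 72 (W = Mul(Mul(-9, -2), 4) = Mul(18, 4) = 72)
y = 72
Function('A')(n, w) = 5184 (Function('A')(n, w) = Pow(72, 2) = 5184)
Mul(Add(Add(-521, -1607), -3748), Pow(Function('A')(-88, Mul(Add(-2, -5), 1)), -1)) = Mul(Add(Add(-521, -1607), -3748), Pow(5184, -1)) = Mul(Add(-2128, -3748), Rational(1, 5184)) = Mul(-5876, Rational(1, 5184)) = Rational(-1469, 1296)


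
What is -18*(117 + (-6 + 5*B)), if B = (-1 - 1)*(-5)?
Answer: -2898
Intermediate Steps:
B = 10 (B = -2*(-5) = 10)
-18*(117 + (-6 + 5*B)) = -18*(117 + (-6 + 5*10)) = -18*(117 + (-6 + 50)) = -18*(117 + 44) = -18*161 = -2898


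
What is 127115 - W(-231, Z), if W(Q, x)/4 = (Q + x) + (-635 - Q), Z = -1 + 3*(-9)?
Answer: 129767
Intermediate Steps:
Z = -28 (Z = -1 - 27 = -28)
W(Q, x) = -2540 + 4*x (W(Q, x) = 4*((Q + x) + (-635 - Q)) = 4*(-635 + x) = -2540 + 4*x)
127115 - W(-231, Z) = 127115 - (-2540 + 4*(-28)) = 127115 - (-2540 - 112) = 127115 - 1*(-2652) = 127115 + 2652 = 129767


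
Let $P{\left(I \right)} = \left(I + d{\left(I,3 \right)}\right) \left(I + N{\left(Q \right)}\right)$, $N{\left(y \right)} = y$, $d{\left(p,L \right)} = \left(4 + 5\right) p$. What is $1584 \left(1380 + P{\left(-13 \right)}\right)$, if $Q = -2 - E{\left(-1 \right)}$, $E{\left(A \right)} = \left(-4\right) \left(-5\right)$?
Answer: $9393120$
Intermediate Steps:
$E{\left(A \right)} = 20$
$d{\left(p,L \right)} = 9 p$
$Q = -22$ ($Q = -2 - 20 = -22$)
$P{\left(I \right)} = 10 I \left(-22 + I\right)$ ($P{\left(I \right)} = \left(I + 9 I\right) \left(I - 22\right) = 10 I \left(-22 + I\right)$)
$1584 \left(1380 + P{\left(-13 \right)}\right) = 1584 \left(1380 + 10 \left(-13\right) \left(-22 - 13\right)\right) = 1584 \left(1380 + 10 \left(-13\right) \left(-35\right)\right) = 1584 \left(1380 + 4550\right) = 1584 \cdot 5930 = 9393120$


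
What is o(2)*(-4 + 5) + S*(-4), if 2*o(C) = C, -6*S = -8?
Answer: -13/3 ≈ -4.3333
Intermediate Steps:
S = 4/3 (S = -⅙*(-8) = 4/3 ≈ 1.3333)
o(C) = C/2
o(2)*(-4 + 5) + S*(-4) = ((½)*2)*(-4 + 5) + (4/3)*(-4) = 1*1 - 16/3 = 1 - 16/3 = -13/3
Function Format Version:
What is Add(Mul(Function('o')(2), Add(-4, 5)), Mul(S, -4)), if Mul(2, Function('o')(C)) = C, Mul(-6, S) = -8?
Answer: Rational(-13, 3) ≈ -4.3333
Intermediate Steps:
S = Rational(4, 3) (S = Mul(Rational(-1, 6), -8) = Rational(4, 3) ≈ 1.3333)
Function('o')(C) = Mul(Rational(1, 2), C)
Add(Mul(Function('o')(2), Add(-4, 5)), Mul(S, -4)) = Add(Mul(Mul(Rational(1, 2), 2), Add(-4, 5)), Mul(Rational(4, 3), -4)) = Add(Mul(1, 1), Rational(-16, 3)) = Add(1, Rational(-16, 3)) = Rational(-13, 3)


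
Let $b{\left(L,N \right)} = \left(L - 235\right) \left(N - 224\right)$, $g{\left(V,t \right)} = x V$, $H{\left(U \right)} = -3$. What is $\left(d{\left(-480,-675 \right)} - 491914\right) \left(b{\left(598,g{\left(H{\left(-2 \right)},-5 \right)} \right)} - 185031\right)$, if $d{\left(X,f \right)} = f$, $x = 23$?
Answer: $143535508710$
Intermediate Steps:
$g{\left(V,t \right)} = 23 V$
$b{\left(L,N \right)} = \left(-235 + L\right) \left(-224 + N\right)$
$\left(d{\left(-480,-675 \right)} - 491914\right) \left(b{\left(598,g{\left(H{\left(-2 \right)},-5 \right)} \right)} - 185031\right) = \left(-675 - 491914\right) \left(\left(52640 - 235 \cdot 23 \left(-3\right) - 133952 + 598 \cdot 23 \left(-3\right)\right) - 185031\right) = - 492589 \left(\left(52640 - -16215 - 133952 + 598 \left(-69\right)\right) - 185031\right) = - 492589 \left(\left(52640 + 16215 - 133952 - 41262\right) - 185031\right) = - 492589 \left(-106359 - 185031\right) = \left(-492589\right) \left(-291390\right) = 143535508710$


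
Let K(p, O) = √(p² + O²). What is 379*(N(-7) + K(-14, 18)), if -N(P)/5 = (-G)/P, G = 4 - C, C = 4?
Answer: 758*√130 ≈ 8642.5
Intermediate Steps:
G = 0 (G = 4 - 1*4 = 4 - 4 = 0)
N(P) = 0 (N(P) = -5*(-1*0)/P = -0/P = -5*0 = 0)
K(p, O) = √(O² + p²)
379*(N(-7) + K(-14, 18)) = 379*(0 + √(18² + (-14)²)) = 379*(0 + √(324 + 196)) = 379*(0 + √520) = 379*(0 + 2*√130) = 379*(2*√130) = 758*√130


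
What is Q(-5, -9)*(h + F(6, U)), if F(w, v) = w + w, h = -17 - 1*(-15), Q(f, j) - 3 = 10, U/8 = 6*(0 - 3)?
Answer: 130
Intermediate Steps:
U = -144 (U = 8*(6*(0 - 3)) = 8*(6*(-3)) = 8*(-18) = -144)
Q(f, j) = 13 (Q(f, j) = 3 + 10 = 13)
h = -2 (h = -17 + 15 = -2)
F(w, v) = 2*w
Q(-5, -9)*(h + F(6, U)) = 13*(-2 + 2*6) = 13*(-2 + 12) = 13*10 = 130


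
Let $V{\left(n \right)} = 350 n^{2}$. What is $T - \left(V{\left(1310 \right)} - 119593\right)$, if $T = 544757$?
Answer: $-599970650$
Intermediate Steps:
$T - \left(V{\left(1310 \right)} - 119593\right) = 544757 - \left(350 \cdot 1310^{2} - 119593\right) = 544757 - \left(350 \cdot 1716100 - 119593\right) = 544757 - \left(600635000 - 119593\right) = 544757 - 600515407 = -599970650$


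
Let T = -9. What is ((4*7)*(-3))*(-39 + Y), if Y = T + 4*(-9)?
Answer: 7056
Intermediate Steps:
Y = -45 (Y = -9 + 4*(-9) = -9 - 36 = -45)
((4*7)*(-3))*(-39 + Y) = ((4*7)*(-3))*(-39 - 45) = (28*(-3))*(-84) = -84*(-84) = 7056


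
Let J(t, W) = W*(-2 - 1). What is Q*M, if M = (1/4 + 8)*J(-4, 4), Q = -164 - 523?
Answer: 68013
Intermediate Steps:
J(t, W) = -3*W (J(t, W) = W*(-3) = -3*W)
Q = -687
M = -99 (M = (1/4 + 8)*(-3*4) = (¼ + 8)*(-12) = (33/4)*(-12) = -99)
Q*M = -687*(-99) = 68013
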